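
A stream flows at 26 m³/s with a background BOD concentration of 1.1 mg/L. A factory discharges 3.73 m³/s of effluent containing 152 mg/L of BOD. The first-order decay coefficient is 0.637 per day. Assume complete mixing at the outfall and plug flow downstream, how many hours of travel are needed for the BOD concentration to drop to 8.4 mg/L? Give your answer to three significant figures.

32.7 h

Mixed concentration C = ΣQC/ΣQ = (26.00·1.100 + 3.730·152.0) / 29.73 = 595.6/29.73 = 20.03 mg/L.
20.03·exp(−k·t) = 8.4 → t = ln(20.03/8.4)/k = 117900 s = 32.75 h.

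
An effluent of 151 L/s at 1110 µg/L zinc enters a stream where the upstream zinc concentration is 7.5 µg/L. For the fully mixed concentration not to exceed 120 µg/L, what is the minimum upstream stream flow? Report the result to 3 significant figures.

1330 L/s

Set C_mix = 120: (Q·7.500 + 151.0·1110) / (Q + 151.0) = 120
→ Q = 151.0·(1110 − 120)/(120 − 7.500) = 1329 L/s.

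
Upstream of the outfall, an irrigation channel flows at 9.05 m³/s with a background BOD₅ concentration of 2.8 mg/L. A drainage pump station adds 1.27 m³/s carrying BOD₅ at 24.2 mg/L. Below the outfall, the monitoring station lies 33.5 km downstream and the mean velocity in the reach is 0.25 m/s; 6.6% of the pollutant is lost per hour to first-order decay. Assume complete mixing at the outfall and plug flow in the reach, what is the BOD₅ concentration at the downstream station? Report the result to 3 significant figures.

0.428 mg/L

Mass balance: C = (9.050·2.800 + 1.270·24.20) / 10.32 = 56.07/10.32 = 5.434 mg/L.
Travel time t = 33.5·1000 / 0.25 = 134000 s = 37.22 h.
6.6%/h lost → k = −ln(1 − 0.066) = 0.06828 h⁻¹.
After decay, C = 5.434 × e^(−kt) = 5.434 × 0.07875 = 0.4279 mg/L.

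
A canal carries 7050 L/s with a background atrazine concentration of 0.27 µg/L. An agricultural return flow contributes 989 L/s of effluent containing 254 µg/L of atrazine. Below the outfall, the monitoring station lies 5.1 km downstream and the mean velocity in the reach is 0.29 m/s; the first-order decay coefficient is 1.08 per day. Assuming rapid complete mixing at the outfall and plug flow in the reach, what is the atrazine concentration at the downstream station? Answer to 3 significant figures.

Flow-weighted average: C = (7050·0.2700 + 989.0·254.0) / 8039 = 253100/8039 = 31.49 µg/L.
Travel time t = 5.1·1000 / 0.29 = 17590 s = 4.885 h.
Decay over the reach: 31.49·exp(−kt) = 31.49·0.8027 = 25.27 µg/L.

25.3 µg/L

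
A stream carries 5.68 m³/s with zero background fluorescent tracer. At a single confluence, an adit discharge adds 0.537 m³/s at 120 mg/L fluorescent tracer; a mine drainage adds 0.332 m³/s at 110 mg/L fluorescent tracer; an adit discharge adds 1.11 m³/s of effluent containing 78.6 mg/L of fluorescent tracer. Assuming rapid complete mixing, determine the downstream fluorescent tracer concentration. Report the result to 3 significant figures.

Mass balance: C = (5.680·0 + 0.5370·120.0 + 0.3320·110.0 + 1.110·78.60) / 7.659 = 188.2/7.659 = 24.57 mg/L.

24.6 mg/L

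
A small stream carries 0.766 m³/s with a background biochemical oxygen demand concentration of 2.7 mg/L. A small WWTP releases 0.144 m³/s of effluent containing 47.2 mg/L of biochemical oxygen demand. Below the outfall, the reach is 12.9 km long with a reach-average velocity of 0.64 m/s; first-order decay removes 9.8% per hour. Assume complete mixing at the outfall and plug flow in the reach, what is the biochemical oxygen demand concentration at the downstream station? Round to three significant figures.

Mixed concentration C = ΣQC/ΣQ = (0.7660·2.700 + 0.1440·47.20) / 0.9100 = 8.865/0.9100 = 9.742 mg/L.
Travel time t = 12.9·1000 / 0.64 = 20160 s = 5.599 h.
9.8%/h lost → k = −ln(1 − 0.098) = 0.1031 h⁻¹.
Decay over the reach: 9.742·exp(−kt) = 9.742·0.5613 = 5.468 mg/L.

5.47 mg/L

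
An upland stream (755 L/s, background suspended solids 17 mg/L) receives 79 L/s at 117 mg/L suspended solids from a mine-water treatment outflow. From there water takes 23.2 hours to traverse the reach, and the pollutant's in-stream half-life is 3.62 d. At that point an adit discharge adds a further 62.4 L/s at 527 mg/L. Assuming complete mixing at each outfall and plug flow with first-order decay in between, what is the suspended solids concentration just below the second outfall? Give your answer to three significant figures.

After mixing, C = (755.0·17.00 + 79.00·117.0) / 834.0 = 22080/834.0 = 26.47 mg/L; combined flow 834.0 L/s.
Half-life 3.62 d → k = ln 2 / 3.62 = 0.1915 d⁻¹.
First-order decay: C = 26.47·exp(−k·t) = 26.47·0.8310 = 22.00 mg/L.
At the second outfall, C = (834.0·22.00 + 62.40·527.0) / (834.0 + 62.40) = 57.15 mg/L.

57.2 mg/L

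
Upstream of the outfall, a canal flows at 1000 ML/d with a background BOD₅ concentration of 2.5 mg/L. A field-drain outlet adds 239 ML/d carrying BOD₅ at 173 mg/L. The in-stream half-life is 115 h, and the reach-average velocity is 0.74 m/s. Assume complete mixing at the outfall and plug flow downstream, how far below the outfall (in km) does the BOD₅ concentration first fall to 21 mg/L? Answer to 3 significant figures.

Flow-weighted average: C = (1000·2.500 + 239.0·173.0) / 1239 = 43850/1239 = 35.39 mg/L.
Half-life 115 h → k = ln 2 / 115 = 0.006027 h⁻¹ = 0.1447 d⁻¹.
Set 35.39·exp(−k·t) = 21 → t = ln(35.39/21)/k = 311700 s = 86.58 h.
Distance = v·t = 0.74·311700 = 230700 m = 230.7 km.

231 km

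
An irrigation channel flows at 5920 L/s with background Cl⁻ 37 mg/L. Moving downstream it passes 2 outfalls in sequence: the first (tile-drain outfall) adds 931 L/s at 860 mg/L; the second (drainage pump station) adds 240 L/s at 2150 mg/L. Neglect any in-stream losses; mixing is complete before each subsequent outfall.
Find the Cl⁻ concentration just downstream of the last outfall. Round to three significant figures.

Below outfall 1: Q → 6851 L/s, C = (5920·37.00 + 931.0·860.0)/6851 = 148.8 mg/L.
Below outfall 2: Q → 7091 L/s, C = (6851·148.8 + 240.0·2150)/7091 = 216.6 mg/L.

217 mg/L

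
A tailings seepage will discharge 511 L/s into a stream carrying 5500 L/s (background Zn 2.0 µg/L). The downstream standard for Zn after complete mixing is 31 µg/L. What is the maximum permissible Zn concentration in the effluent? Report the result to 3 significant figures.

At the limit, (Qr·Cr + Qe·Cₑ)/(Qr + Qe) = 31:
Cₑ = (6011·31 − 5500·2.000) / 511.0 = 343.1 µg/L.

343 µg/L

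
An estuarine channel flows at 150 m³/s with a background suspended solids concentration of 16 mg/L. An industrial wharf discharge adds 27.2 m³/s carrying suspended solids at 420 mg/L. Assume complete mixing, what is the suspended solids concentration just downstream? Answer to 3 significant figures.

Flow-weighted average: C = (150.0·16.00 + 27.20·420.0) / 177.2 = 13820/177.2 = 78.01 mg/L.

78.0 mg/L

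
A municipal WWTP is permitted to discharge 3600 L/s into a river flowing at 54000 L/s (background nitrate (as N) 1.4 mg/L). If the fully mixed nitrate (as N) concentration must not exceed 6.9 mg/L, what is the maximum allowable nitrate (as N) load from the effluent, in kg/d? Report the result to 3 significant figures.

27800 kg/d

Mass balance at the limit: 54000·1.400 + 3600·Cₑ = 57600·6.9 → Cₑ = 89.40 mg/L.
3600 L/s = 3.600 m³/s. Load = 3.600 m³/s × 89.40 g/m³ × 86 400 s/d = 27810 kg/d.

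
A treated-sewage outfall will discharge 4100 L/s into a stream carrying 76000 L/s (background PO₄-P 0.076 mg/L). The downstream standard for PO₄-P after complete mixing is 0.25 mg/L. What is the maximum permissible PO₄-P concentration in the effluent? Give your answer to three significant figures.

At the limit, (Qr·Cr + Qe·Cₑ)/(Qr + Qe) = 0.25:
Cₑ = (80100·0.25 − 76000·0.07600) / 4100 = 3.475 mg/L.

3.48 mg/L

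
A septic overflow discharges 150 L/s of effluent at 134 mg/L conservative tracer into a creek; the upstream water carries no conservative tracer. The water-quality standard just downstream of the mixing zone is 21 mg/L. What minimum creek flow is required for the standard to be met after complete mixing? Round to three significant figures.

807 L/s

Set C_mix = 21: (Q·0 + 150.0·134.0) / (Q + 150.0) = 21
→ Q = 150.0·(134.0 − 21)/(21 − 0) = 807.1 L/s.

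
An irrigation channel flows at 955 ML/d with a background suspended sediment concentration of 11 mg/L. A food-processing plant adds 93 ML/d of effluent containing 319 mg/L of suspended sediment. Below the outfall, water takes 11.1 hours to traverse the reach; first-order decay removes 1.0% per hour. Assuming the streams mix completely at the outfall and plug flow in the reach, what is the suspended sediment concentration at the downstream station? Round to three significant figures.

Mass balance: C = (955.0·11.00 + 93.00·319.0) / 1048 = 40170/1048 = 38.33 mg/L.
1.0%/h lost → k = −ln(1 − 0.01) = 0.01005 h⁻¹.
Applying C = C₀e^(−kt): 38.33 × 0.8944 = 34.29 mg/L.

34.3 mg/L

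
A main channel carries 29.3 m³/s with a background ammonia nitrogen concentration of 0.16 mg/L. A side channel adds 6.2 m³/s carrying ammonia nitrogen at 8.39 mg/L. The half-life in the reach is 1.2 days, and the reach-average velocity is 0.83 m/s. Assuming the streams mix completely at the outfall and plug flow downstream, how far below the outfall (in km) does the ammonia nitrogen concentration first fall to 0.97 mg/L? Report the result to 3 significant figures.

61.9 km

After mixing, C = (29.30·0.1600 + 6.200·8.390) / 35.50 = 56.71/35.50 = 1.597 mg/L.
Half-life 1.2 d → k = ln 2 / 1.2 = 0.5776 d⁻¹.
Set 1.597·exp(−k·t) = 0.97 → t = ln(1.597/0.97)/k = 74610 s = 20.73 h.
Distance = v·t = 0.83·74610 = 61930 m = 61.93 km.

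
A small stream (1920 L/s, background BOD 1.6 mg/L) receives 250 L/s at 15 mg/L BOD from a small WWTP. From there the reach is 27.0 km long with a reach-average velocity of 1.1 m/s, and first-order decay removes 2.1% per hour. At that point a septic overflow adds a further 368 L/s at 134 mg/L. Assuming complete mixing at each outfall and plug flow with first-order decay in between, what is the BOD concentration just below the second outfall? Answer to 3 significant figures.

21.8 mg/L

Conservation of mass: C = (1920·1.600 + 250.0·15.00) / 2170 = 6822/2170 = 3.144 mg/L; combined flow 2170 L/s.
Travel time t = 27.0·1000 / 1.1 = 24550 s = 6.818 h.
2.1%/h lost → k = −ln(1 − 0.021) = 0.02122 h⁻¹.
After decay, C = 3.144 × e^(−kt) = 3.144 × 0.8653 = 2.720 mg/L.
At the second outfall, C = (2170·2.720 + 368.0·134.0) / (2170 + 368.0) = 21.76 mg/L.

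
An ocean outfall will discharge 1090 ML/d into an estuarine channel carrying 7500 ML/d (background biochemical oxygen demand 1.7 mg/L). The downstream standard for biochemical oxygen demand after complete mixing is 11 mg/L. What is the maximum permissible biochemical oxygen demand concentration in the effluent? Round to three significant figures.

At the limit, (Qr·Cr + Qe·Cₑ)/(Qr + Qe) = 11:
Cₑ = (8590·11 − 7500·1.700) / 1090 = 74.99 mg/L.

75.0 mg/L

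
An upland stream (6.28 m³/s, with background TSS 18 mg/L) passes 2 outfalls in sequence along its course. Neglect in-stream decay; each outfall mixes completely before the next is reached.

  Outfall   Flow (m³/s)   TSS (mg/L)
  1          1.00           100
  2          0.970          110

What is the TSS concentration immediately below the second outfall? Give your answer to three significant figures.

Outfall 1: combined Q = 7.280 m³/s; C = (6.280·18.00 + 1.000·100.0)/7.280 = 29.26 mg/L.
Outfall 2: combined Q = 8.250 m³/s; C = (7.280·29.26 + 0.9700·110.0)/8.250 = 38.76 mg/L.

38.8 mg/L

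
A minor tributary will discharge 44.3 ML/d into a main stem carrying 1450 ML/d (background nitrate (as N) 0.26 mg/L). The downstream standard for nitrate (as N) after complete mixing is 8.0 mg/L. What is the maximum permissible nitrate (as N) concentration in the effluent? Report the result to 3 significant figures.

At the limit, (Qr·Cr + Qe·Cₑ)/(Qr + Qe) = 8.0:
Cₑ = (1494·8.0 − 1450·0.2600) / 44.30 = 261.3 mg/L.

261 mg/L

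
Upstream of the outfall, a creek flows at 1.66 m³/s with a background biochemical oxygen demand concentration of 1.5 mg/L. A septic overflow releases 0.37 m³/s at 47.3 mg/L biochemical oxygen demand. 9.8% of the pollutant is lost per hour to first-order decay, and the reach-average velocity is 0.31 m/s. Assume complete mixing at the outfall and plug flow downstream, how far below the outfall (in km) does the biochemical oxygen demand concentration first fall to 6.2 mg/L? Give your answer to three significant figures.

Conservation of mass: C = (1.660·1.500 + 0.3700·47.30) / 2.030 = 19.99/2.030 = 9.848 mg/L.
9.8%/h lost → k = −ln(1 − 0.098) = 0.1031 h⁻¹.
Set 9.848·exp(−k·t) = 6.2 → t = ln(9.848/6.2)/k = 16150 s = 4.486 h.
Distance = v·t = 0.31·16150 = 5006 m = 5.006 km.

5.01 km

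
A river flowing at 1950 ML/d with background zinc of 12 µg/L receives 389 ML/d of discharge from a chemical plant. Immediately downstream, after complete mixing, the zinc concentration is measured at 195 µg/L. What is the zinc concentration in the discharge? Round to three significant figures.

1110 µg/L

Mass balance: 1950·12.00 + 389.0·Cₑ = 2339·195.0
→ Cₑ = (2339·195.0 − 1950·12.00) / 389.0 = 1112 µg/L.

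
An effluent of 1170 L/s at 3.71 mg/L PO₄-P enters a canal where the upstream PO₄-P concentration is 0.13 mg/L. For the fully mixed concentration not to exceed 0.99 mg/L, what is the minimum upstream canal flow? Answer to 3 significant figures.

3700 L/s

Set C_mix = 0.99: (Q·0.1300 + 1170·3.710) / (Q + 1170) = 0.99
→ Q = 1170·(3.710 − 0.99)/(0.99 − 0.1300) = 3700 L/s.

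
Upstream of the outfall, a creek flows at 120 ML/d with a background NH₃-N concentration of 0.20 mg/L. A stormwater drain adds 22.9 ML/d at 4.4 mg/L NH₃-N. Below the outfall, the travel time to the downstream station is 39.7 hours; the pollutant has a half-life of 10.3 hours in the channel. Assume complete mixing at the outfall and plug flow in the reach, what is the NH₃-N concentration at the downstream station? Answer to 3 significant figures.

Mixed concentration C = ΣQC/ΣQ = (120.0·0.2000 + 22.90·4.400) / 142.9 = 124.8/142.9 = 0.8731 mg/L.
Half-life 10.3 h → k = ln 2 / 10.3 = 0.06730 h⁻¹ = 1.615 d⁻¹.
First-order decay: C = 0.8731·exp(−k·t) = 0.8731·0.06914 = 0.06036 mg/L.

0.0604 mg/L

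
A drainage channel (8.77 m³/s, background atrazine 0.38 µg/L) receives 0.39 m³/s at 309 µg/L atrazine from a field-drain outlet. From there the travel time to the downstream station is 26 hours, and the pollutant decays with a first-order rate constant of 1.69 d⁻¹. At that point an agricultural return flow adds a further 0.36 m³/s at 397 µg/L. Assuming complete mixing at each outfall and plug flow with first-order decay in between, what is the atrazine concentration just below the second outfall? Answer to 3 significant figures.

17.1 µg/L

Mass balance: C = (8.770·0.3800 + 0.3900·309.0) / 9.160 = 123.8/9.160 = 13.52 µg/L; combined flow 9.160 m³/s.
Decay over the reach: 13.52·exp(−kt) = 13.52·0.1603 = 2.167 µg/L.
Second outfall: C = (9.160·2.167 + 0.3600·397.0)/9.520 = 17.10 µg/L.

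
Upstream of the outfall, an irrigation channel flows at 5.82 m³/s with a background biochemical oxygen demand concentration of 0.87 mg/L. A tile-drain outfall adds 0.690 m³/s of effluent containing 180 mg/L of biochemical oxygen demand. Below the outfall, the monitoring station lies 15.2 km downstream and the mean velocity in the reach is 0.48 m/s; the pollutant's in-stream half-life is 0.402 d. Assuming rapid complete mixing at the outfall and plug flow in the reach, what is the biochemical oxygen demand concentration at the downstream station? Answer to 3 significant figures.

10.6 mg/L

Mass balance: C = (5.820·0.8700 + 0.6900·180.0) / 6.510 = 129.3/6.510 = 19.86 mg/L.
Travel time t = 15.2·1000 / 0.48 = 31670 s = 8.796 h.
Half-life 0.402 d → k = ln 2 / 0.402 = 1.724 d⁻¹.
After decay, C = 19.86 × e^(−kt) = 19.86 × 0.5316 = 10.55 mg/L.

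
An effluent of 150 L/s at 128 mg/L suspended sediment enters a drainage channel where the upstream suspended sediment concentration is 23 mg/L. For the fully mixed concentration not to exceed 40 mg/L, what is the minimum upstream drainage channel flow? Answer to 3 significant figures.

Set C_mix = 40: (Q·23.00 + 150.0·128.0) / (Q + 150.0) = 40
→ Q = 150.0·(128.0 − 40)/(40 − 23.00) = 776.5 L/s.

776 L/s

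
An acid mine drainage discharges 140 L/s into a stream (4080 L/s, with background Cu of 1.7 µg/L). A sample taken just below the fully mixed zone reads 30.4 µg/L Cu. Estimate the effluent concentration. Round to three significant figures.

Mass balance: 4080·1.700 + 140.0·Cₑ = 4220·30.40
→ Cₑ = (4220·30.40 − 4080·1.700) / 140.0 = 866.8 µg/L.

867 µg/L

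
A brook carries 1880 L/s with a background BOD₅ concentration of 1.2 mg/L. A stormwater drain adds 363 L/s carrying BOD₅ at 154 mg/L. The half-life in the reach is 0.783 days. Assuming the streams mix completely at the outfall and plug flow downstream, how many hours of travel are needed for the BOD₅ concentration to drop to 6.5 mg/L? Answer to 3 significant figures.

After mixing, C = (1880·1.200 + 363.0·154.0) / 2243 = 58160/2243 = 25.93 mg/L.
Half-life 0.783 d → k = ln 2 / 0.783 = 0.8852 d⁻¹.
25.93·exp(−k·t) = 6.5 → t = ln(25.93/6.5)/k = 135000 s = 37.51 h.

37.5 h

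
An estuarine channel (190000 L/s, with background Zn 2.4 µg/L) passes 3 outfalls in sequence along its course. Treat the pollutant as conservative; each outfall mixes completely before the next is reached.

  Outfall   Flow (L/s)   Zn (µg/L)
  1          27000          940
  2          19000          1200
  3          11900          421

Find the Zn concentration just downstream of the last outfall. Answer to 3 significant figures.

After outfall 1: Q = 190000 + 27000 = 217000 L/s; C = (190000·2.400 + 27000·940.0)/217000 = 119.1 µg/L.
After outfall 2: Q = 217000 + 19000 = 236000 L/s; C = (217000·119.1 + 19000·1200)/236000 = 206.1 µg/L.
After outfall 3: Q = 236000 + 11900 = 247900 L/s; C = (236000·206.1 + 11900·421.0)/247900 = 216.4 µg/L.

216 µg/L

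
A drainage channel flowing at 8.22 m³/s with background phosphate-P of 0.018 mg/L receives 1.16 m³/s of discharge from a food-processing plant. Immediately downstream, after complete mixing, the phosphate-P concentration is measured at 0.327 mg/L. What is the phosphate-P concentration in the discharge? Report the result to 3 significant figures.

2.52 mg/L

Mass balance: 8.220·0.01800 + 1.160·Cₑ = 9.380·0.3270
→ Cₑ = (9.380·0.3270 − 8.220·0.01800) / 1.160 = 2.517 mg/L.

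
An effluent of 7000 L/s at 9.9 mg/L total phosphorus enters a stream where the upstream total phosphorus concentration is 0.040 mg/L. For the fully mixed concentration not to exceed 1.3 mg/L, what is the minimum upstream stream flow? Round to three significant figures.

47800 L/s

Set C_mix = 1.3: (Q·0.04000 + 7000·9.900) / (Q + 7000) = 1.3
→ Q = 7000·(9.900 − 1.3)/(1.3 − 0.04000) = 47780 L/s.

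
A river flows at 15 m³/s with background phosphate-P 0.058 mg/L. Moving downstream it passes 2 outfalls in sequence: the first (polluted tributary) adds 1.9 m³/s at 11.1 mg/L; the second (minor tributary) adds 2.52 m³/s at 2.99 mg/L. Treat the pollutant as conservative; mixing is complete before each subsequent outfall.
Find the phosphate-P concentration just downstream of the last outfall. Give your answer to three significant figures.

Below outfall 1: Q → 16.90 m³/s, C = (15.00·0.05800 + 1.900·11.10)/16.90 = 1.299 mg/L.
Below outfall 2: Q → 19.42 m³/s, C = (16.90·1.299 + 2.520·2.990)/19.42 = 1.519 mg/L.

1.52 mg/L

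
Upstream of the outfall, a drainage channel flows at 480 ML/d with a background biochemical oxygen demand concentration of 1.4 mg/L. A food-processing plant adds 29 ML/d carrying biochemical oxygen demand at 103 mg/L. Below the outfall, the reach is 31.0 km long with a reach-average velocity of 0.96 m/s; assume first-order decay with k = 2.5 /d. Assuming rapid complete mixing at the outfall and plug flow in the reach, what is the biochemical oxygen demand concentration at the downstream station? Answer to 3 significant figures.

2.82 mg/L

Mass balance: C = (480.0·1.400 + 29.00·103.0) / 509.0 = 3659/509.0 = 7.189 mg/L.
Travel time t = 31.0·1000 / 0.96 = 32290 s = 8.970 h.
After decay, C = 7.189 × e^(−kt) = 7.189 × 0.3928 = 2.824 mg/L.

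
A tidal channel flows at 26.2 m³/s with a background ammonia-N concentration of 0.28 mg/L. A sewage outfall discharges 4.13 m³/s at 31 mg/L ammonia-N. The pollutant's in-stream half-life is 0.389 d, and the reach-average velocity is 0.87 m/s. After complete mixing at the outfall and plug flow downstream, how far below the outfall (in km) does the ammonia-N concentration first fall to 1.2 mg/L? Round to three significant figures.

55.4 km

Flow-weighted average: C = (26.20·0.2800 + 4.130·31.00) / 30.33 = 135.4/30.33 = 4.463 mg/L.
Half-life 0.389 d → k = ln 2 / 0.389 = 1.782 d⁻¹.
Set 4.463·exp(−k·t) = 1.2 → t = ln(4.463/1.2)/k = 63690 s = 17.69 h.
Distance = v·t = 0.87·63690 = 55410 m = 55.41 km.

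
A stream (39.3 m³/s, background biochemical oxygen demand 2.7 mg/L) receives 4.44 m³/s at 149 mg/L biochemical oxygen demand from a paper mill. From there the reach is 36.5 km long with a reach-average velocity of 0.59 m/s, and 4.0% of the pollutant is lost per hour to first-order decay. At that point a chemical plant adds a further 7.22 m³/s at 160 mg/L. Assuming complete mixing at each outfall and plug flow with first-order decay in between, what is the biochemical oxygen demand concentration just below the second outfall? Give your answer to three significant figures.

Mass balance: C = (39.30·2.700 + 4.440·149.0) / 43.74 = 767.7/43.74 = 17.55 mg/L; combined flow 43.74 m³/s.
Travel time t = 36.5·1000 / 0.59 = 61860 s = 17.18 h.
4.0%/h lost → k = −ln(1 − 0.04) = 0.04082 h⁻¹.
First-order decay: C = 17.55·exp(−k·t) = 17.55·0.4958 = 8.702 mg/L.
At the second outfall, C = (43.74·8.702 + 7.220·160.0) / (43.74 + 7.220) = 30.14 mg/L.

30.1 mg/L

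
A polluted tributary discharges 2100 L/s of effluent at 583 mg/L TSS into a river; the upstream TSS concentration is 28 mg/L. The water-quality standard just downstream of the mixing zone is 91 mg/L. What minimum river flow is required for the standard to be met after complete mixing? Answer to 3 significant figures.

16400 L/s

Set C_mix = 91: (Q·28.00 + 2100·583.0) / (Q + 2100) = 91
→ Q = 2100·(583.0 − 91)/(91 − 28.00) = 16400 L/s.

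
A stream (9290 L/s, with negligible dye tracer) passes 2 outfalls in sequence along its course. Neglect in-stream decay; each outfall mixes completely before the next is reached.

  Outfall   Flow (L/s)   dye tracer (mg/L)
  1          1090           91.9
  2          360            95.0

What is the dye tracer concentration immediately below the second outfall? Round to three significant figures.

Below outfall 1: Q → 10380 L/s, C = (9290·0 + 1090·91.90)/10380 = 9.650 mg/L.
Below outfall 2: Q → 10740 L/s, C = (10380·9.650 + 360.0·95.00)/10740 = 12.51 mg/L.

12.5 mg/L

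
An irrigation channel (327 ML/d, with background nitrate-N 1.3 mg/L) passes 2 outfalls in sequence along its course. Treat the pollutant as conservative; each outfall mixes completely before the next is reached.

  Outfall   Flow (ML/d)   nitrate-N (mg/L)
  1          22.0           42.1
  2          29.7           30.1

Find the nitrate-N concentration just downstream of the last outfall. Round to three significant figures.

Outfall 1: combined Q = 349.0 ML/d; C = (327.0·1.300 + 22.00·42.10)/349.0 = 3.872 mg/L.
Outfall 2: combined Q = 378.7 ML/d; C = (349.0·3.872 + 29.70·30.10)/378.7 = 5.929 mg/L.

5.93 mg/L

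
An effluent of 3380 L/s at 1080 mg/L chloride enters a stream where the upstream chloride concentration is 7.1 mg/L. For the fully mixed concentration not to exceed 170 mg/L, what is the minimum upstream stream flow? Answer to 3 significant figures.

Set C_mix = 170: (Q·7.100 + 3380·1080) / (Q + 3380) = 170
→ Q = 3380·(1080 − 170)/(170 − 7.100) = 18880 L/s.

18900 L/s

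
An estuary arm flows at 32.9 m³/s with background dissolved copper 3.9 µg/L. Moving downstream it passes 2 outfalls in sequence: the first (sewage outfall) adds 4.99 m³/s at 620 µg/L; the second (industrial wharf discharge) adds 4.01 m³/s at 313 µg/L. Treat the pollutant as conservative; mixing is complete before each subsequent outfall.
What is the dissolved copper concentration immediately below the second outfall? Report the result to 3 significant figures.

107 µg/L

Outfall 1: combined Q = 37.89 m³/s; C = (32.90·3.900 + 4.990·620.0)/37.89 = 85.04 µg/L.
Outfall 2: combined Q = 41.90 m³/s; C = (37.89·85.04 + 4.010·313.0)/41.90 = 106.9 µg/L.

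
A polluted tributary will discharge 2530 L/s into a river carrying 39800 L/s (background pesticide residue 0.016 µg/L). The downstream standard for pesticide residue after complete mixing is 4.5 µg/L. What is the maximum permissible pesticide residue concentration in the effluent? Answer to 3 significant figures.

At the limit, (Qr·Cr + Qe·Cₑ)/(Qr + Qe) = 4.5:
Cₑ = (42330·4.5 − 39800·0.01600) / 2530 = 75.04 µg/L.

75.0 µg/L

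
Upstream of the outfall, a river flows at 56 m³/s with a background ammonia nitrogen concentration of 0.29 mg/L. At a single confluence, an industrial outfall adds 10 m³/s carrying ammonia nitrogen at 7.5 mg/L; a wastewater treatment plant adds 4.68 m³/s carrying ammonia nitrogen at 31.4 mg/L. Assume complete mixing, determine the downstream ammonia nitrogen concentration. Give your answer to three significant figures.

Mass balance: C = (56.00·0.2900 + 10.00·7.500 + 4.680·31.40) / 70.68 = 238.2/70.68 = 3.370 mg/L.

3.37 mg/L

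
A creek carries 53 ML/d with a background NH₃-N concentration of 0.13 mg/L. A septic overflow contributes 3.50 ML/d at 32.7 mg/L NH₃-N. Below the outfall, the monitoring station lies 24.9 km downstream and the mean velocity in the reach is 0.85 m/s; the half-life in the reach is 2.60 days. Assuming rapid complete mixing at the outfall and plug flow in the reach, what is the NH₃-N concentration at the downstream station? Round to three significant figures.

1.96 mg/L

After mixing, C = (53.00·0.1300 + 3.500·32.70) / 56.50 = 121.3/56.50 = 2.148 mg/L.
Travel time t = 24.9·1000 / 0.85 = 29290 s = 8.137 h.
Half-life 2.60 d → k = ln 2 / 2.60 = 0.2666 d⁻¹.
After decay, C = 2.148 × e^(−kt) = 2.148 × 0.9136 = 1.962 mg/L.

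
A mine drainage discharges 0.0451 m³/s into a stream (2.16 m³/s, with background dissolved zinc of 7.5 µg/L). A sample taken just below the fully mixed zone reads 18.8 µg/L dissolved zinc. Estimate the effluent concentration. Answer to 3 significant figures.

560 µg/L

Mass balance: 2.160·7.500 + 0.04510·Cₑ = 2.205·18.80
→ Cₑ = (2.205·18.80 − 2.160·7.500) / 0.04510 = 560.0 µg/L.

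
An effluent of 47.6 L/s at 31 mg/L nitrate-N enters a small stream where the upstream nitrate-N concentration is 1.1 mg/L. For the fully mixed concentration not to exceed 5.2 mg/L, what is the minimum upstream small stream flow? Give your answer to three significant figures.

Set C_mix = 5.2: (Q·1.100 + 47.60·31.00) / (Q + 47.60) = 5.2
→ Q = 47.60·(31.00 − 5.2)/(5.2 − 1.100) = 299.5 L/s.

300 L/s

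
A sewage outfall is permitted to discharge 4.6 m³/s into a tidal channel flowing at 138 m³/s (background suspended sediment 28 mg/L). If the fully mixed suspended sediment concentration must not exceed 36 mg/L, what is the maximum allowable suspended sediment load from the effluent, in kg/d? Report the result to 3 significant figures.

Mass balance at the limit: 138.0·28.00 + 4.600·Cₑ = 142.6·36 → Cₑ = 276.0 mg/L.
Load = 4.600 m³/s × 276.0 g/m³ × 86 400 s/d = 109700 kg/d.

110000 kg/d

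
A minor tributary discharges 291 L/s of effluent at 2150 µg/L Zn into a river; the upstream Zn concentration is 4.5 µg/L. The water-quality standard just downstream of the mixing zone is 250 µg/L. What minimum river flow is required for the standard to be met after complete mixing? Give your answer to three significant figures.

2250 L/s

Set C_mix = 250: (Q·4.500 + 291.0·2150) / (Q + 291.0) = 250
→ Q = 291.0·(2150 − 250)/(250 − 4.500) = 2252 L/s.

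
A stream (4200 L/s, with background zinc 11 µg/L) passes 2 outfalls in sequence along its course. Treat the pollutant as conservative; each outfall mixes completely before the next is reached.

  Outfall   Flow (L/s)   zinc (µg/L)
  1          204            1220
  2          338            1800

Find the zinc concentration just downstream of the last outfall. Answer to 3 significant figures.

Outfall 1: combined Q = 4404 L/s; C = (4200·11.00 + 204.0·1220)/4404 = 67.00 µg/L.
Outfall 2: combined Q = 4742 L/s; C = (4404·67.00 + 338.0·1800)/4742 = 190.5 µg/L.

191 µg/L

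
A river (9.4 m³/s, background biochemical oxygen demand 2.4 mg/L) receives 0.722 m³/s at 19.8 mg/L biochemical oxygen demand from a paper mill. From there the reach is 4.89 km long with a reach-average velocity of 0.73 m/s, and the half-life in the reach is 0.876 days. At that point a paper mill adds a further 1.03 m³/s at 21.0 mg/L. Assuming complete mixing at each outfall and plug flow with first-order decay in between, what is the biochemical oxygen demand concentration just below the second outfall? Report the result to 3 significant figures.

5.05 mg/L

Mass balance: C = (9.400·2.400 + 0.7220·19.80) / 10.12 = 36.86/10.12 = 3.641 mg/L; combined flow 10.12 m³/s.
Travel time t = 4.89·1000 / 0.73 = 6699 s = 1.861 h.
Half-life 0.876 d → k = ln 2 / 0.876 = 0.7913 d⁻¹.
Decay over the reach: 3.641·exp(−kt) = 3.641·0.9405 = 3.424 mg/L.
At the second outfall, C = (10.12·3.424 + 1.030·21.00) / (10.12 + 1.030) = 5.048 mg/L.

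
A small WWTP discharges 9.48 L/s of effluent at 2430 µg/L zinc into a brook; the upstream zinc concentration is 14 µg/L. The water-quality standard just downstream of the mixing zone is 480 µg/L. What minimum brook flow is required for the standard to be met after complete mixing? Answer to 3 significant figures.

39.7 L/s

Set C_mix = 480: (Q·14.00 + 9.480·2430) / (Q + 9.480) = 480
→ Q = 9.480·(2430 − 480)/(480 − 14.00) = 39.67 L/s.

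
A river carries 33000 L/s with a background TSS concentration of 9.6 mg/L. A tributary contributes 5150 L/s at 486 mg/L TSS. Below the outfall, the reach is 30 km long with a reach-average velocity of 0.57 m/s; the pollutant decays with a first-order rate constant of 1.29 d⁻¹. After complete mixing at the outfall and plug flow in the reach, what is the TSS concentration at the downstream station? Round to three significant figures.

Flow-weighted average: C = (33000·9.600 + 5150·486.0) / 38150 = 2820000/38150 = 73.91 mg/L.
Travel time t = 30·1000 / 0.57 = 52630 s = 14.62 h.
After decay, C = 73.91 × e^(−kt) = 73.91 × 0.4557 = 33.68 mg/L.

33.7 mg/L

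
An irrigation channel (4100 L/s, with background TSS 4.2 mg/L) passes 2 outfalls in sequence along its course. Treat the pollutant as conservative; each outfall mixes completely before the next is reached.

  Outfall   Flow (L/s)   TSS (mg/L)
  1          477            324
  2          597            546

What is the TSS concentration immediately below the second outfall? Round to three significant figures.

After outfall 1: Q = 4100 + 477.0 = 4577 L/s; C = (4100·4.200 + 477.0·324.0)/4577 = 37.53 mg/L.
After outfall 2: Q = 4577 + 597.0 = 5174 L/s; C = (4577·37.53 + 597.0·546.0)/5174 = 96.20 mg/L.

96.2 mg/L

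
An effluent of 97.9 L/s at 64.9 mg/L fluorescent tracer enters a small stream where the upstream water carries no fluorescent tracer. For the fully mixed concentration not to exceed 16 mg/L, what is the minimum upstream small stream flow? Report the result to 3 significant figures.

299 L/s

Set C_mix = 16: (Q·0 + 97.90·64.90) / (Q + 97.90) = 16
→ Q = 97.90·(64.90 − 16)/(16 − 0) = 299.2 L/s.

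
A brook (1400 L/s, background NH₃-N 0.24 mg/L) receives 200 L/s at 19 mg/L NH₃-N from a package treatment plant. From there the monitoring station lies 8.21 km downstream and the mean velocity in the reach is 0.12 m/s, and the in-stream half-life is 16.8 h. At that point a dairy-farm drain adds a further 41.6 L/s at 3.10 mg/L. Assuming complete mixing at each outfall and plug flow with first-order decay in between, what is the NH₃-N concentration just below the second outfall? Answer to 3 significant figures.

1.23 mg/L

Mass balance: C = (1400·0.2400 + 200.0·19.00) / 1600 = 4136/1600 = 2.585 mg/L; combined flow 1600 L/s.
Travel time t = 8.21·1000 / 0.12 = 68420 s = 19.00 h.
Half-life 16.8 h → k = ln 2 / 16.8 = 0.04126 h⁻¹ = 0.9902 d⁻¹.
First-order decay: C = 2.585·exp(−k·t) = 2.585·0.4565 = 1.180 mg/L.
Second outfall: C = (1600·1.180 + 41.60·3.100)/1642 = 1.229 mg/L.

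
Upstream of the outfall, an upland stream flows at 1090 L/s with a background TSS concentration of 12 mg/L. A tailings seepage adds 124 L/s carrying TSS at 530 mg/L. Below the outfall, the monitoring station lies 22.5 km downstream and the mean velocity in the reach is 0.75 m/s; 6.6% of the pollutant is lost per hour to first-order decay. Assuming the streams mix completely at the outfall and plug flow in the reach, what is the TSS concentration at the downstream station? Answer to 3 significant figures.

36.7 mg/L

Mass balance: C = (1090·12.00 + 124.0·530.0) / 1214 = 78800/1214 = 64.91 mg/L.
Travel time t = 22.5·1000 / 0.75 = 30000 s = 8.333 h.
6.6%/h lost → k = −ln(1 − 0.066) = 0.06828 h⁻¹.
Decay over the reach: 64.91·exp(−kt) = 64.91·0.5661 = 36.74 mg/L.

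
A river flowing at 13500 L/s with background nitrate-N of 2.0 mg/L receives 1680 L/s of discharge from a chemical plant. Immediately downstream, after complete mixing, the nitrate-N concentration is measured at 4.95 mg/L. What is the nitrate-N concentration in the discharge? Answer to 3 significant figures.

28.7 mg/L

Mass balance: 13500·2.000 + 1680·Cₑ = 15180·4.950
→ Cₑ = (15180·4.950 − 13500·2.000) / 1680 = 28.66 mg/L.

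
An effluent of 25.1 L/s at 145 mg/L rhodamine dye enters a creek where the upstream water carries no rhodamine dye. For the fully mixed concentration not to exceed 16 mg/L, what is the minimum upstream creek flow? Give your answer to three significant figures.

202 L/s

Set C_mix = 16: (Q·0 + 25.10·145.0) / (Q + 25.10) = 16
→ Q = 25.10·(145.0 − 16)/(16 − 0) = 202.4 L/s.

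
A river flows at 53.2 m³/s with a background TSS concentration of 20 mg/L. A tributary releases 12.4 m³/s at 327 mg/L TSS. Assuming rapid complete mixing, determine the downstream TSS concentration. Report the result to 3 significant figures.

Conservation of mass: C = (53.20·20.00 + 12.40·327.0) / 65.60 = 5119/65.60 = 78.03 mg/L.

78.0 mg/L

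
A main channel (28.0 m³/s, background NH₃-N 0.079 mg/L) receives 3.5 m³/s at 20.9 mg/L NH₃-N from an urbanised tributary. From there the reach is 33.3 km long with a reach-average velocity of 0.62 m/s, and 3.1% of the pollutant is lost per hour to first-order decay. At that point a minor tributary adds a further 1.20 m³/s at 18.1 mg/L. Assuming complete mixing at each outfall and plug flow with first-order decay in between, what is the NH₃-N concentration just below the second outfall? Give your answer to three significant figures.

2.10 mg/L

Flow-weighted average: C = (28.00·0.07900 + 3.500·20.90) / 31.50 = 75.36/31.50 = 2.392 mg/L; combined flow 31.50 m³/s.
Travel time t = 33.3·1000 / 0.62 = 53710 s = 14.92 h.
3.1%/h lost → k = −ln(1 − 0.031) = 0.03149 h⁻¹.
First-order decay: C = 2.392·exp(−k·t) = 2.392·0.6251 = 1.496 mg/L.
Second outfall: C = (31.50·1.496 + 1.200·18.10)/32.70 = 2.105 mg/L.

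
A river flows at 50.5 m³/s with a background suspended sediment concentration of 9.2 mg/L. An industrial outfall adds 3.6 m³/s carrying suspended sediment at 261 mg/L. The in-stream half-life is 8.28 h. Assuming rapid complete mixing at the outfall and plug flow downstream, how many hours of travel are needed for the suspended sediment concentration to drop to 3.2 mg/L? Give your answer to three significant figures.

25.0 h

Conservation of mass: C = (50.50·9.200 + 3.600·261.0) / 54.10 = 1404/54.10 = 25.96 mg/L.
Half-life 8.28 h → k = ln 2 / 8.28 = 0.08371 h⁻¹ = 2.009 d⁻¹.
25.96·exp(−k·t) = 3.2 → t = ln(25.96/3.2)/k = 90020 s = 25.00 h.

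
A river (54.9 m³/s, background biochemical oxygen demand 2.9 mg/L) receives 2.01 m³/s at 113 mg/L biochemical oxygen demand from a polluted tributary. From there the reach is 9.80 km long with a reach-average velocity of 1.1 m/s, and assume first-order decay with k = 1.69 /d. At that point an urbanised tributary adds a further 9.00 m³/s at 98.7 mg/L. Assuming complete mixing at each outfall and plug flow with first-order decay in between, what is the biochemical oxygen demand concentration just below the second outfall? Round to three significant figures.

18.4 mg/L

After mixing, C = (54.90·2.900 + 2.010·113.0) / 56.91 = 386.3/56.91 = 6.789 mg/L; combined flow 56.91 m³/s.
Travel time t = 9.80·1000 / 1.1 = 8909 s = 2.475 h.
First-order decay: C = 6.789·exp(−k·t) = 6.789·0.8401 = 5.703 mg/L.
Second outfall: C = (56.91·5.703 + 9.000·98.70)/65.91 = 18.40 mg/L.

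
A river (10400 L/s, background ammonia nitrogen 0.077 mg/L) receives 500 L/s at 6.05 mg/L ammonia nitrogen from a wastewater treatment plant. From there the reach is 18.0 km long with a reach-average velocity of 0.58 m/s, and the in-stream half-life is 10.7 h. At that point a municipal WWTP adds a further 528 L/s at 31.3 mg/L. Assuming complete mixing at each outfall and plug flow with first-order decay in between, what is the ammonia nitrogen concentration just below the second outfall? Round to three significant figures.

1.64 mg/L

Mass balance: C = (10400·0.07700 + 500.0·6.050) / 10900 = 3826/10900 = 0.3510 mg/L; combined flow 10900 L/s.
Travel time t = 18.0·1000 / 0.58 = 31030 s = 8.621 h.
Half-life 10.7 h → k = ln 2 / 10.7 = 0.06478 h⁻¹ = 1.555 d⁻¹.
Applying C = C₀e^(−kt): 0.3510 × 0.5721 = 0.2008 mg/L.
Second outfall: C = (10900·0.2008 + 528.0·31.30)/11430 = 1.638 mg/L.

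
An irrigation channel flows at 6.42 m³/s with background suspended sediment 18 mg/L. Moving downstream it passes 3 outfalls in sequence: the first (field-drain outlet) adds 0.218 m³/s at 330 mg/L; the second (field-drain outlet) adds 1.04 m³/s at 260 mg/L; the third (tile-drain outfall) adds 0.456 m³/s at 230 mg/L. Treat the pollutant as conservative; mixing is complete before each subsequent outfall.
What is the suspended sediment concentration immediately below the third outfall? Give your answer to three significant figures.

Outfall 1: combined Q = 6.638 m³/s; C = (6.420·18.00 + 0.2180·330.0)/6.638 = 28.25 mg/L.
Outfall 2: combined Q = 7.678 m³/s; C = (6.638·28.25 + 1.040·260.0)/7.678 = 59.64 mg/L.
Outfall 3: combined Q = 8.134 m³/s; C = (7.678·59.64 + 0.4560·230.0)/8.134 = 69.19 mg/L.

69.2 mg/L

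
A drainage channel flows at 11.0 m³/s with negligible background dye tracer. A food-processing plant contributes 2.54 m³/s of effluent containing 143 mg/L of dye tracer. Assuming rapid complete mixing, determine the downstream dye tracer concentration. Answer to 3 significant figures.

Mixed concentration C = ΣQC/ΣQ = (11.00·0 + 2.540·143.0) / 13.54 = 363.2/13.54 = 26.83 mg/L.

26.8 mg/L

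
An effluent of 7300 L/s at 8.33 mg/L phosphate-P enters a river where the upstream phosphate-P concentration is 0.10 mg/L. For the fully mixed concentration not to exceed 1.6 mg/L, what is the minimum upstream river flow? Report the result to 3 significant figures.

32800 L/s

Set C_mix = 1.6: (Q·0.1000 + 7300·8.330) / (Q + 7300) = 1.6
→ Q = 7300·(8.330 − 1.6)/(1.6 − 0.1000) = 32750 L/s.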